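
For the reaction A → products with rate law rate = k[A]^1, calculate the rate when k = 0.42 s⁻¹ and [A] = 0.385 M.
0.1617 M/s

rate = k·[A]^1 = 0.42·(0.385)^1 = 0.42·0.385 = 0.1617 M/s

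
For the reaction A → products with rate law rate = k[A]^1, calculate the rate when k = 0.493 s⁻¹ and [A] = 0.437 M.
0.2154 M/s

rate = k·[A]^1 = 0.493·(0.437)^1 = 0.493·0.437 = 0.2154 M/s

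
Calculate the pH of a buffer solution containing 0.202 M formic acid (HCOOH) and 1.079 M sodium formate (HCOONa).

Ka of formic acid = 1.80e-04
pH = 4.47

pKa = -log(1.80e-04) = 3.74. pH = pKa + log([A⁻]/[HA]) = 3.74 + log(1.079/0.202)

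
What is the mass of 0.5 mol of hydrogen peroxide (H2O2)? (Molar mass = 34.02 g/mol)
Mass = 0.5 mol × 34.02 g/mol = 17.01 g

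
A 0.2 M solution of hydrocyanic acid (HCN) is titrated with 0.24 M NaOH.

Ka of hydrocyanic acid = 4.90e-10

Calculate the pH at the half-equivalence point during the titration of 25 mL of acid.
pH = pKa = 9.31

At the half-equivalence point, [HA] = [A⁻], so by Henderson–Hasselbalch pH = pKa + log(1) = pKa.
pKa = −log(4.90e-10) = 9.31.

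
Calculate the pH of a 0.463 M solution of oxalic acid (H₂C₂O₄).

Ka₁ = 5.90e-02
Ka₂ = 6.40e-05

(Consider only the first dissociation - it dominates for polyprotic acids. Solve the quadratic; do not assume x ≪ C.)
pH = 0.86

x² + Ka₁·x − Ka₁·C = 0 with Ka₁ = 5.90e-02, C = 0.463.
x = (−Ka₁ + √(Ka₁² + 4·Ka₁·C))/2 = 1.3839e-01 M, so pH = 0.86.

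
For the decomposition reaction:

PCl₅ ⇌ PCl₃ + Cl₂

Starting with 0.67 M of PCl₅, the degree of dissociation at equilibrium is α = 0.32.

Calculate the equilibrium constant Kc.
K_c = 0.1009

x = α·[A]₀ = 0.32 × 0.67 = 0.2144 M dissociated.
At eq: [PCl₅] = 0.67 − 0.2144 = 0.4556 M; [PCl₃] = [Cl₂] = x = 0.2144 M.
Kc = [PCl₃][Cl₂]/[PCl₅] = (0.2144)²/0.4556 = 0.1009.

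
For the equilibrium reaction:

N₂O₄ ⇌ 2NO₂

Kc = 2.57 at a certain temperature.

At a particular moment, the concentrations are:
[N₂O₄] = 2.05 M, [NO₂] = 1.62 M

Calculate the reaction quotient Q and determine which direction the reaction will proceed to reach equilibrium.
Q = 1.280, Q < K, reaction proceeds forward (toward products)

Q = ([NO₂]^2) / ([N₂O₄])
  = ((1.62)^2) / ((2.05)) = 2.6244/2.05 = 1.28
Since Q = 1.28 < Kc = 2.57, the reaction proceeds forward (toward products) to reach equilibrium.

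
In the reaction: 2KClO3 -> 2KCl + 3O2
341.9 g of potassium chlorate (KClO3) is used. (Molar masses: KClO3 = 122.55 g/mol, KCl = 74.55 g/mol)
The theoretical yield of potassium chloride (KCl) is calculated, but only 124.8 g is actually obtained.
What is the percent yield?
Moles of KClO3 = 341.9 g ÷ 122.55 g/mol = 2.78988 mol
Mole ratio: 2 mol KCl / 2 mol KClO3
Moles of KCl = 2.78988 × (2/2) = 2.78988 mol
Theoretical yield = 2.78988 mol × 74.55 g/mol = 207.99 g
Actual yield = 124.8 g
Percent yield = (124.8 / 207.99) × 100% = 60.0%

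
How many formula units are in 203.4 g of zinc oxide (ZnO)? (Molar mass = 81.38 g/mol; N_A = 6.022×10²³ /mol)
Moles = 203.4 g ÷ 81.38 g/mol = 2.49939 mol
Formula units = 2.49939 mol × 6.022×10²³ /mol = 1.505e+24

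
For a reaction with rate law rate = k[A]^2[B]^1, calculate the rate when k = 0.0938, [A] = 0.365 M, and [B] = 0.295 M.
0.003686 M/s

rate = k·[A]^2·[B]^1 = 0.0938·(0.365)^2·(0.295)^1 = 0.0938·0.133225·0.295 = 0.003686 M/s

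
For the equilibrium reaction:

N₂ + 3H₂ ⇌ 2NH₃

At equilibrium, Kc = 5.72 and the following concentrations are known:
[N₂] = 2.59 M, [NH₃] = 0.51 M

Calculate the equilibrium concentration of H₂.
[H₂] = 0.2599 M

Kc = ([NH₃]^2) / ([N₂] × [H₂]^3) = 5.72
[H₂]^3 = (product terms)/(Kc · other reactant terms) = 0.2601 / (5.72 · 2.59) = 0.017557
[H₂] = (0.017557)^(1/3) = 0.2599 M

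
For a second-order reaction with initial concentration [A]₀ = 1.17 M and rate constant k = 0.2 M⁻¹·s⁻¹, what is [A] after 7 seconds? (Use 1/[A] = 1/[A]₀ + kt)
0.4435 M

1/[A] = 1/[A]₀ + k·t = 1/1.17 + (0.2)·(7) = 0.8547 + 1.4000 = 2.2547
[A] = 1/2.2547 = 0.4435 M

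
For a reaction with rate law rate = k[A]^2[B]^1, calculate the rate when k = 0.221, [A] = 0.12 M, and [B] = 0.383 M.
0.001219 M/s

rate = k·[A]^2·[B]^1 = 0.221·(0.12)^2·(0.383)^1 = 0.221·0.0144·0.383 = 0.001219 M/s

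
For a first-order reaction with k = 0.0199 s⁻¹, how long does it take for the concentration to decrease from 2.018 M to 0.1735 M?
123.30 s

From ln[A] = ln[A]₀ - k·t: t = ln([A]₀/[A])/k = ln(2.018/0.1735)/0.0199 = ln(11.6311)/0.0199 = 2.4537/0.0199 = 123.30 s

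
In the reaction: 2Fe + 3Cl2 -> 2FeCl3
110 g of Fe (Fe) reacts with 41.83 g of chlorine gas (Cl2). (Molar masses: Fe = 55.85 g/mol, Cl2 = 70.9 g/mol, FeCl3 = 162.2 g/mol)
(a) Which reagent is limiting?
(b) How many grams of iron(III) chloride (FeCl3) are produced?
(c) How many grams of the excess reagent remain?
(a) Cl2, (b) 63.8 g, (c) 88.03 g

Moles of Fe = 110 g ÷ 55.85 g/mol = 1.96956 mol
Moles of Cl2 = 41.83 g ÷ 70.9 g/mol = 0.589986 mol
Moles ÷ coefficient: Fe: 1.96956/2 = 0.9848, Cl2: 0.589986/3 = 0.1967
(a) Cl2 has the smaller value, so Cl2 is the limiting reagent.
(b) Moles of FeCl3 = 0.589986 mol Cl2 × (2/3) = 0.393324 mol; mass = 0.393324 mol × 162.2 g/mol = 63.8 g
(c) Fe consumed = 0.589986 × (2/3) = 0.393324 mol; remaining = 1.96956 − 0.393324 = 1.57624 mol; mass = 1.57624 mol × 55.85 g/mol = 88.03 g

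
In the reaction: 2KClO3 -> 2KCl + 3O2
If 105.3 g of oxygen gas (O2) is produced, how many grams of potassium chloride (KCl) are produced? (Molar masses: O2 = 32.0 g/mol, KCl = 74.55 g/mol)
Moles of O2 = 105.3 g ÷ 32.0 g/mol = 3.29062 mol
Mole ratio: 2 mol KCl / 3 mol O2
Moles of KCl = 3.29062 × (2/3) = 2.19375 mol
Mass of KCl = 2.19375 mol × 74.55 g/mol = 163.5 g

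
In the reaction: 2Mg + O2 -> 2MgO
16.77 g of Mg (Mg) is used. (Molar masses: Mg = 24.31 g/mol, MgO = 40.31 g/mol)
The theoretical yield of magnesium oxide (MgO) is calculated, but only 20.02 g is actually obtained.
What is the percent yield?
Moles of Mg = 16.77 g ÷ 24.31 g/mol = 0.68984 mol
Mole ratio: 2 mol MgO / 2 mol Mg
Moles of MgO = 0.68984 × (2/2) = 0.68984 mol
Theoretical yield = 0.68984 mol × 40.31 g/mol = 27.807 g
Actual yield = 20.02 g
Percent yield = (20.02 / 27.807) × 100% = 72.0%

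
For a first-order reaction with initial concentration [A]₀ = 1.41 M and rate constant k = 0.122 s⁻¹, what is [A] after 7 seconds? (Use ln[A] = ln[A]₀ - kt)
0.6002 M

ln[A] = ln[A]₀ - k·t = ln(1.41) - (0.122)·(7) = 0.3436 - 0.8540 = -0.5104
[A] = e^(-0.5104) = 0.6002 M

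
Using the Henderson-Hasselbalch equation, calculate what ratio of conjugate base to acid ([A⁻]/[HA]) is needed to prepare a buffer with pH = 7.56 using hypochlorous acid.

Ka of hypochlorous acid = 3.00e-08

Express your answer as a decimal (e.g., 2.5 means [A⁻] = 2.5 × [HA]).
[A⁻]/[HA] = 1.089

pKa = −log(3.00e-08) = 7.5229. pH = pKa + log([A⁻]/[HA]). 7.56 = 7.5229 + log(ratio). log(ratio) = 7.56 − 7.5229 = 0.0371. ratio = 10^(0.0371) = 1.089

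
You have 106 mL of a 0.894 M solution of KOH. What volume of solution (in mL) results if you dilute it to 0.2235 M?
Using M₁V₁ = M₂V₂:
0.894 × 106 = 0.2235 × V₂
V₂ = (0.894 × 106) / 0.2235 = 424 mL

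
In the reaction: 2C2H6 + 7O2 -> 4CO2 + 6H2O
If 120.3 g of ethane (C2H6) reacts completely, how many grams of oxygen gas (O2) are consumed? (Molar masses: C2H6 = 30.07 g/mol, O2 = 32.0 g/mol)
Moles of C2H6 = 120.3 g ÷ 30.07 g/mol = 4.00067 mol
Mole ratio: 7 mol O2 / 2 mol C2H6
Moles of O2 = 4.00067 × (7/2) = 14.0023 mol
Mass of O2 = 14.0023 mol × 32.0 g/mol = 448.1 g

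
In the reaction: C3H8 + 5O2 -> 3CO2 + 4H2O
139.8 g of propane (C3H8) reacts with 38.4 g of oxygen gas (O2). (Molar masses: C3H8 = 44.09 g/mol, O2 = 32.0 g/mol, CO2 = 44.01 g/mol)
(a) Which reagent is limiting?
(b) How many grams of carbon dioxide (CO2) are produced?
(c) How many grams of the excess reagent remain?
(a) O2, (b) 31.69 g, (c) 129.2 g

Moles of C3H8 = 139.8 g ÷ 44.09 g/mol = 3.17079 mol
Moles of O2 = 38.4 g ÷ 32.0 g/mol = 1.2 mol
Moles ÷ coefficient: C3H8: 3.17079/1 = 3.171, O2: 1.2/5 = 0.24
(a) O2 has the smaller value, so O2 is the limiting reagent.
(b) Moles of CO2 = 1.2 mol O2 × (3/5) = 0.72 mol; mass = 0.72 mol × 44.01 g/mol = 31.69 g
(c) C3H8 consumed = 1.2 × (1/5) = 0.24 mol; remaining = 3.17079 − 0.24 = 2.93079 mol; mass = 2.93079 mol × 44.09 g/mol = 129.2 g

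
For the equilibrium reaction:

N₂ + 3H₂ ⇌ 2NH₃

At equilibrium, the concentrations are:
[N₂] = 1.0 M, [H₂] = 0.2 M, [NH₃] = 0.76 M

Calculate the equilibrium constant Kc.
K_c = 72.2000

Kc = ([NH₃]^2) / ([N₂] × [H₂]^3)
   = ((0.76)^2) / ((1.0)·(0.2)^3)
   = 0.5776 / 0.008 = 72.2000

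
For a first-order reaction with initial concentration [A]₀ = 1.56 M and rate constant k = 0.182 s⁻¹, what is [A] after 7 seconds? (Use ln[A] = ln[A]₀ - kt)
0.4363 M

ln[A] = ln[A]₀ - k·t = ln(1.56) - (0.182)·(7) = 0.4447 - 1.2740 = -0.8293
[A] = e^(-0.8293) = 0.4363 M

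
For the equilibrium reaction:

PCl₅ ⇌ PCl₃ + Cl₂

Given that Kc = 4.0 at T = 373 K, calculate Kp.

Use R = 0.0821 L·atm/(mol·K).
K_p = 122.4932

Δn = (moles gaseous products) − (moles gaseous reactants) = 1
T = 373 K; RT = 0.0821 × 373 = 30.6233
Kp = Kc·(RT)^Δn = 4.0 × (30.6233)^1 = 4.0 × 30.6233 = 122.4932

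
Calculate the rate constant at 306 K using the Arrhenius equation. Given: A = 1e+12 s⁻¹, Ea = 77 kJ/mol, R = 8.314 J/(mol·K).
7.17e-02 s⁻¹

k = A·exp(-Ea/(R·T)) = 1e+12·exp(-77000/(8.314·306)) = 1e+12·exp(-30.2663) = 1e+12·7.1699e-14 = 7.17e-02 s⁻¹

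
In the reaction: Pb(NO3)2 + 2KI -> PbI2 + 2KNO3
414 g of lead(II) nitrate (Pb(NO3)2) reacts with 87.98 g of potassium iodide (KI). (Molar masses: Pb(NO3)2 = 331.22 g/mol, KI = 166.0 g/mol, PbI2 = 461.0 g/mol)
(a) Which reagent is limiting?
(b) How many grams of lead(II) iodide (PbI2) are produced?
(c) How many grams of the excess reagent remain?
(a) KI, (b) 122.2 g, (c) 326.2 g

Moles of Pb(NO3)2 = 414 g ÷ 331.22 g/mol = 1.24992 mol
Moles of KI = 87.98 g ÷ 166.0 g/mol = 0.53 mol
Moles ÷ coefficient: Pb(NO3)2: 1.24992/1 = 1.25, KI: 0.53/2 = 0.265
(a) KI has the smaller value, so KI is the limiting reagent.
(b) Moles of PbI2 = 0.53 mol KI × (1/2) = 0.265 mol; mass = 0.265 mol × 461.0 g/mol = 122.2 g
(c) Pb(NO3)2 consumed = 0.53 × (1/2) = 0.265 mol; remaining = 1.24992 − 0.265 = 0.984925 mol; mass = 0.984925 mol × 331.22 g/mol = 326.2 g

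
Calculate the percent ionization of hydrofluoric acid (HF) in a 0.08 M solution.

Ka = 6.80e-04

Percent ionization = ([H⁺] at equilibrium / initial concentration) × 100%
Percent ionization = 8.8%

Let x = [H⁺]. Ka = x²/(C - x) ⇒ x² + (6.80e-04)x - (6.80e-04)(0.08) = 0. x = 7.0435e-03. Percent = (7.0435e-03/0.08) × 100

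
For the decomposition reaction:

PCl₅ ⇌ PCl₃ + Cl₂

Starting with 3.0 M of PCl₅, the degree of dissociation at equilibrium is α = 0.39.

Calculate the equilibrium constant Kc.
K_c = 0.7480

x = α·[A]₀ = 0.39 × 3.0 = 1.17 M dissociated.
At eq: [PCl₅] = 3.0 − 1.17 = 1.83 M; [PCl₃] = [Cl₂] = x = 1.17 M.
Kc = [PCl₃][Cl₂]/[PCl₅] = (1.17)²/1.83 = 0.748.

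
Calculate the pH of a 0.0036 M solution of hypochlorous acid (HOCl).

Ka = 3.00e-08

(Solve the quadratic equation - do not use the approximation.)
pH = 4.98

x² + Ka×x - Ka×C = 0. Using quadratic formula: [H⁺] = 1.0377e-05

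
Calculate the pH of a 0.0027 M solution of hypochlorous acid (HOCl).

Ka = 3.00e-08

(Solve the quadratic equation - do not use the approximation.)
pH = 5.05

x² + Ka×x - Ka×C = 0. Using quadratic formula: [H⁺] = 8.9850e-06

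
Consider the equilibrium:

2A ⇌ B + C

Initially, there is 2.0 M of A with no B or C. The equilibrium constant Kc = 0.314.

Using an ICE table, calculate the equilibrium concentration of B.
[B] = 0.528 M

ICE: [A] = 2.0 − 2x, [B] = [C] = x.
Kc = x²/(2.0 − 2x)² = 0.314 ⇒ √Kc = x/(2.0 − 2x).
x = √0.314·2.0/(1 + 2√0.314) = 0.56036·2.0/2.1207 = 0.52846.
[B] = x = 0.528 M.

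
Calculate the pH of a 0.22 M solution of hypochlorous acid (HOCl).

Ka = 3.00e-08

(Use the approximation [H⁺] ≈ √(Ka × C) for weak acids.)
pH = 4.09

[H⁺] = √(Ka × C) = √(3.00e-08 × 0.22) = 8.1240e-05. pH = -log(8.1240e-05)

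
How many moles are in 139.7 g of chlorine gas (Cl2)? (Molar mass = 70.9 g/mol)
Moles = 139.7 g ÷ 70.9 g/mol = 1.97 mol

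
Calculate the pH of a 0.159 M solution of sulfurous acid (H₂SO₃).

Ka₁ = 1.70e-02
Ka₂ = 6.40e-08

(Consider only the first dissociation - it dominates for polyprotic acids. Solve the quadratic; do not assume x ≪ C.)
pH = 1.35

x² + Ka₁·x − Ka₁·C = 0 with Ka₁ = 1.70e-02, C = 0.159.
x = (−Ka₁ + √(Ka₁² + 4·Ka₁·C))/2 = 4.4181e-02 M, so pH = 1.35.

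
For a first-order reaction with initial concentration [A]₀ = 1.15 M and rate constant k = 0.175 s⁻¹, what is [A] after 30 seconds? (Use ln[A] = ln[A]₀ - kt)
0.0060 M

ln[A] = ln[A]₀ - k·t = ln(1.15) - (0.175)·(30) = 0.1398 - 5.2500 = -5.1102
[A] = e^(-5.1102) = 0.0060 M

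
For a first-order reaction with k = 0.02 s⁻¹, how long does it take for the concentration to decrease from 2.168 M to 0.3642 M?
89.19 s

From ln[A] = ln[A]₀ - k·t: t = ln([A]₀/[A])/k = ln(2.168/0.3642)/0.02 = ln(5.9528)/0.02 = 1.7839/0.02 = 89.19 s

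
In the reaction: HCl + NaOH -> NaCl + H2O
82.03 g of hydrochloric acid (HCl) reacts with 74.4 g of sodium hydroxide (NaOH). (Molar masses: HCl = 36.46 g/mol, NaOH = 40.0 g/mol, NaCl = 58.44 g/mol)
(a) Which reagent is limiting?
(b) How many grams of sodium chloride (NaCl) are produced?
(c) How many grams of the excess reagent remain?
(a) NaOH, (b) 108.7 g, (c) 14.21 g

Moles of HCl = 82.03 g ÷ 36.46 g/mol = 2.24986 mol
Moles of NaOH = 74.4 g ÷ 40.0 g/mol = 1.86 mol
Moles ÷ coefficient: HCl: 2.24986/1 = 2.25, NaOH: 1.86/1 = 1.86
(a) NaOH has the smaller value, so NaOH is the limiting reagent.
(b) Moles of NaCl = 1.86 mol NaOH × (1/1) = 1.86 mol; mass = 1.86 mol × 58.44 g/mol = 108.7 g
(c) HCl consumed = 1.86 × (1/1) = 1.86 mol; remaining = 2.24986 − 1.86 = 0.389863 mol; mass = 0.389863 mol × 36.46 g/mol = 14.21 g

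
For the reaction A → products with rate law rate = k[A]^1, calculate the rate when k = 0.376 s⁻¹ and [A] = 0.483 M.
0.1816 M/s

rate = k·[A]^1 = 0.376·(0.483)^1 = 0.376·0.483 = 0.1816 M/s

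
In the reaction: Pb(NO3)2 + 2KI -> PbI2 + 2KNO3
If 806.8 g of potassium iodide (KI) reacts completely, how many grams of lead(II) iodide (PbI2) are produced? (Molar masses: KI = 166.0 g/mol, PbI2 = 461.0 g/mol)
Moles of KI = 806.8 g ÷ 166.0 g/mol = 4.86024 mol
Mole ratio: 1 mol PbI2 / 2 mol KI
Moles of PbI2 = 4.86024 × (1/2) = 2.43012 mol
Mass of PbI2 = 2.43012 mol × 461.0 g/mol = 1120 g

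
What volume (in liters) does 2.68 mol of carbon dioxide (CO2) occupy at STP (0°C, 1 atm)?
At STP, 1 mol of gas occupies 22.4 L
Volume = 2.68 mol × 22.4 L/mol = 60.03 L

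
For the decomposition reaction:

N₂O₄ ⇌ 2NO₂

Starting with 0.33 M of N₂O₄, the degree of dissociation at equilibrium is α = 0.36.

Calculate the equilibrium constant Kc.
K_c = 0.2673

x = α·[A]₀ = 0.36 × 0.33 = 0.1188 M dissociated.
At eq: [N₂O₄] = 0.33 − 0.1188 = 0.2112 M; [NO₂] = 2x = 0.2376 M.
Kc = [NO₂]²/[N₂O₄] = (0.2376)²/0.2112 = 0.2673.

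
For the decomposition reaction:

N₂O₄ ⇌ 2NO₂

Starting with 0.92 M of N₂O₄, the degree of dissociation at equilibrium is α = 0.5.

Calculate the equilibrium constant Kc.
K_c = 1.8400

x = α·[A]₀ = 0.5 × 0.92 = 0.46 M dissociated.
At eq: [N₂O₄] = 0.92 − 0.46 = 0.46 M; [NO₂] = 2x = 0.92 M.
Kc = [NO₂]²/[N₂O₄] = (0.92)²/0.46 = 1.84.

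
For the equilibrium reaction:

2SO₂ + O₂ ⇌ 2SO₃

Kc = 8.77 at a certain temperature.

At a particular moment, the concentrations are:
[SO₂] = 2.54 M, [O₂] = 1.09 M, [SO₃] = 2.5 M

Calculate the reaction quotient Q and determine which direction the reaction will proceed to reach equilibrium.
Q = 0.889, Q < K, reaction proceeds forward (toward products)

Q = ([SO₃]^2) / ([SO₂]^2 × [O₂])
  = ((2.5)^2) / ((2.54)^2·(1.09)) = 6.25/7.0322 = 0.8888
Since Q = 0.8888 < Kc = 8.77, the reaction proceeds forward (toward products) to reach equilibrium.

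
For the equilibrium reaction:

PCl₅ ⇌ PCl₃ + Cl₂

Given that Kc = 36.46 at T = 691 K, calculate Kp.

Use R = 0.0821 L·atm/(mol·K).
K_p = 2.07e+03

Δn = (moles gaseous products) − (moles gaseous reactants) = 1
T = 691 K; RT = 0.0821 × 691 = 56.7311
Kp = Kc·(RT)^Δn = 36.46 × (56.7311)^1 = 36.46 × 56.7311 = 2.07e+03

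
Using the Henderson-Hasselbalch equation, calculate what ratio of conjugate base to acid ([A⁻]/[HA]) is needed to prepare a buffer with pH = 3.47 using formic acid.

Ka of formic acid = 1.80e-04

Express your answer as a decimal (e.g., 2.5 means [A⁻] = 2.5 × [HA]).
[A⁻]/[HA] = 0.531

pKa = −log(1.80e-04) = 3.7447. pH = pKa + log([A⁻]/[HA]). 3.47 = 3.7447 + log(ratio). log(ratio) = 3.47 − 3.7447 = -0.2747. ratio = 10^(-0.2747) = 0.531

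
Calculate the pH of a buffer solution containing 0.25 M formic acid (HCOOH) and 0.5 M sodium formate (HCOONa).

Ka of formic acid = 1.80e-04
pH = 4.05

pKa = -log(1.80e-04) = 3.74. pH = pKa + log([A⁻]/[HA]) = 3.74 + log(0.5/0.25)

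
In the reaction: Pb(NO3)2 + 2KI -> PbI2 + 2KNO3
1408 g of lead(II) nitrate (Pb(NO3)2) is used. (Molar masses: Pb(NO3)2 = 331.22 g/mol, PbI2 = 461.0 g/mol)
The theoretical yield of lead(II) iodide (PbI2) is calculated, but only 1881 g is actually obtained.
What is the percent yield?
Moles of Pb(NO3)2 = 1408 g ÷ 331.22 g/mol = 4.25095 mol
Mole ratio: 1 mol PbI2 / 1 mol Pb(NO3)2
Moles of PbI2 = 4.25095 × (1/1) = 4.25095 mol
Theoretical yield = 4.25095 mol × 461.0 g/mol = 1959.7 g
Actual yield = 1881 g
Percent yield = (1881 / 1959.7) × 100% = 96.0%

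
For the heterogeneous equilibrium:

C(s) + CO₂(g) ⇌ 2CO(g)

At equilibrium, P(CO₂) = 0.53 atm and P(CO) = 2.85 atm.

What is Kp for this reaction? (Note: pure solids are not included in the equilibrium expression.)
K_p = 15.325

Solid C is excluded.
Kp = P(CO)²/P(CO₂) = (2.85)²/0.53 = 8.123/0.53 = 15.325.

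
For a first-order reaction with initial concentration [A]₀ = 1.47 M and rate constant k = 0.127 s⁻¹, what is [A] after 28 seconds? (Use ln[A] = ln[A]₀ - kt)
0.0420 M

ln[A] = ln[A]₀ - k·t = ln(1.47) - (0.127)·(28) = 0.3853 - 3.5560 = -3.1707
[A] = e^(-3.1707) = 0.0420 M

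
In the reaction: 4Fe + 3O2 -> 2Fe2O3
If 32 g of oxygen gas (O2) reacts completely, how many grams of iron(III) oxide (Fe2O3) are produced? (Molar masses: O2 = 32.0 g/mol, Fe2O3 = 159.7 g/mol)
Moles of O2 = 32 g ÷ 32.0 g/mol = 1 mol
Mole ratio: 2 mol Fe2O3 / 3 mol O2
Moles of Fe2O3 = 1 × (2/3) = 0.666667 mol
Mass of Fe2O3 = 0.666667 mol × 159.7 g/mol = 106.5 g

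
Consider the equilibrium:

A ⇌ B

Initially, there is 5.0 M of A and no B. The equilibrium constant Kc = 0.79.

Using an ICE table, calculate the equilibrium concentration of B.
[B] = 2.207 M

ICE: [A] = 5.0 − x, [B] = x.
Kc = x/(5.0 − x) = 0.79 ⇒ x = 0.79·5.0/(1 + 0.79) = 3.95/1.79 = 2.207.
[B] = x = 2.207 M.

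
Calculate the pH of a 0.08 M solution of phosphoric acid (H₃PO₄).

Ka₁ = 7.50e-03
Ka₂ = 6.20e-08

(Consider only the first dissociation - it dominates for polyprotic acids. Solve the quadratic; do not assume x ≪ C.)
pH = 1.68

x² + Ka₁·x − Ka₁·C = 0 with Ka₁ = 7.50e-03, C = 0.08.
x = (−Ka₁ + √(Ka₁² + 4·Ka₁·C))/2 = 2.1030e-02 M, so pH = 1.68.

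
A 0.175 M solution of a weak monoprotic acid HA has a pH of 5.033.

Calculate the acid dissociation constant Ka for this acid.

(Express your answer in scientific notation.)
K_a = 4.91e-10

[H⁺] = 10^(−pH) = 10^(−5.033) = 9.268e-06 M. For HA ⇌ H⁺ + A⁻, Ka = x²/(C − x) = (9.268e-06)²/(0.175 − 9.268e-06) = 4.91e-10.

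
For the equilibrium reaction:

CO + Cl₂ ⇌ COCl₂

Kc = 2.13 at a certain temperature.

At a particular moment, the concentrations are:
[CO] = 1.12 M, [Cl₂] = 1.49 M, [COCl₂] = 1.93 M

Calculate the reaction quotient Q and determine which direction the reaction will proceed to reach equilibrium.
Q = 1.157, Q < K, reaction proceeds forward (toward products)

Q = ([COCl₂]) / ([CO] × [Cl₂])
  = ((1.93)) / ((1.12)·(1.49)) = 1.93/1.6688 = 1.157
Since Q = 1.157 < Kc = 2.13, the reaction proceeds forward (toward products) to reach equilibrium.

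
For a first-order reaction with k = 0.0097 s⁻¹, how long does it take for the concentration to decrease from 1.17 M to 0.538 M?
80.09 s

From ln[A] = ln[A]₀ - k·t: t = ln([A]₀/[A])/k = ln(1.17/0.538)/0.0097 = ln(2.1747)/0.0097 = 0.7769/0.0097 = 80.09 s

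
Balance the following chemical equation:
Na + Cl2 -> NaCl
Balanced equation:
2Na + Cl2 -> 2NaCl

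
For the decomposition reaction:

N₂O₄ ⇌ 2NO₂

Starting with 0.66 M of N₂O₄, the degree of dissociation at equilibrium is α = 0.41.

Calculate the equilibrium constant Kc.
K_c = 0.7522

x = α·[A]₀ = 0.41 × 0.66 = 0.2706 M dissociated.
At eq: [N₂O₄] = 0.66 − 0.2706 = 0.3894 M; [NO₂] = 2x = 0.5412 M.
Kc = [NO₂]²/[N₂O₄] = (0.5412)²/0.3894 = 0.7522.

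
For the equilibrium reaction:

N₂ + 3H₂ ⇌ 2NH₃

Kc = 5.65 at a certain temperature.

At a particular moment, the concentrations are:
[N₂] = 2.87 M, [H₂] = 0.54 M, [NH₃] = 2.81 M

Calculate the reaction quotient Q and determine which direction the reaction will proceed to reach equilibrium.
Q = 17.472, Q > K, reaction proceeds reverse (toward reactants)

Q = ([NH₃]^2) / ([N₂] × [H₂]^3)
  = ((2.81)^2) / ((2.87)·(0.54)^3) = 7.8961/0.45192 = 17.47
Since Q = 17.47 > Kc = 5.65, the reaction proceeds reverse (toward reactants) to reach equilibrium.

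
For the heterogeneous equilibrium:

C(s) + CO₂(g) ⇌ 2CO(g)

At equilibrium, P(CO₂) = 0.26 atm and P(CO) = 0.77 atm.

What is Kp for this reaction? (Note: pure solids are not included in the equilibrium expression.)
K_p = 2.280

Solid C is excluded.
Kp = P(CO)²/P(CO₂) = (0.77)²/0.26 = 0.5929/0.26 = 2.280.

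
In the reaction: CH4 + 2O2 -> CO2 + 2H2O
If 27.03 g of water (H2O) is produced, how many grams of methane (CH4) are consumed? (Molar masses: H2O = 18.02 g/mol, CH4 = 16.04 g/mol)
Moles of H2O = 27.03 g ÷ 18.02 g/mol = 1.5 mol
Mole ratio: 1 mol CH4 / 2 mol H2O
Moles of CH4 = 1.5 × (1/2) = 0.75 mol
Mass of CH4 = 0.75 mol × 16.04 g/mol = 12.03 g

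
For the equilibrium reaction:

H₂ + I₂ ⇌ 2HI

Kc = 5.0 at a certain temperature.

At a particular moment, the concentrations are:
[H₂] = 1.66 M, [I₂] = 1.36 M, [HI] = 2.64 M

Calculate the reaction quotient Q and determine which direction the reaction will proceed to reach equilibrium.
Q = 3.087, Q < K, reaction proceeds forward (toward products)

Q = ([HI]^2) / ([H₂] × [I₂])
  = ((2.64)^2) / ((1.66)·(1.36)) = 6.9696/2.2576 = 3.087
Since Q = 3.087 < Kc = 5.0, the reaction proceeds forward (toward products) to reach equilibrium.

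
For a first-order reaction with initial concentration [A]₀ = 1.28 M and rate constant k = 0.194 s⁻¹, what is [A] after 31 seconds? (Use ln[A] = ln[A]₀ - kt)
0.0031 M

ln[A] = ln[A]₀ - k·t = ln(1.28) - (0.194)·(31) = 0.2469 - 6.0140 = -5.7671
[A] = e^(-5.7671) = 0.0031 M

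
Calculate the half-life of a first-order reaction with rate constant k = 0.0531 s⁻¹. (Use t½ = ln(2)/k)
13.05 s

t½ = ln(2)/k = 0.6931/0.0531 = 13.05 s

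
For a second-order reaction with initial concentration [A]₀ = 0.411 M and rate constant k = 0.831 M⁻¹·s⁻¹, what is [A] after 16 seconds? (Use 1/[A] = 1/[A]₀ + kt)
0.0636 M

1/[A] = 1/[A]₀ + k·t = 1/0.411 + (0.831)·(16) = 2.4331 + 13.2960 = 15.7291
[A] = 1/15.7291 = 0.0636 M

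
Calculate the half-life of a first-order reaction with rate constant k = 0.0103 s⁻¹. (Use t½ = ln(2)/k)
67.30 s

t½ = ln(2)/k = 0.6931/0.0103 = 67.30 s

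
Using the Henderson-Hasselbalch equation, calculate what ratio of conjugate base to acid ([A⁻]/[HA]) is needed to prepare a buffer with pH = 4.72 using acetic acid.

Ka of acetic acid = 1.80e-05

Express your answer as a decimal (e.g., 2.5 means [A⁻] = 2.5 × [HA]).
[A⁻]/[HA] = 0.945

pKa = −log(1.80e-05) = 4.7447. pH = pKa + log([A⁻]/[HA]). 4.72 = 4.7447 + log(ratio). log(ratio) = 4.72 − 4.7447 = -0.0247. ratio = 10^(-0.0247) = 0.945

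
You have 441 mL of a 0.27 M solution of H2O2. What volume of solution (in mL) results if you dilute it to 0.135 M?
Using M₁V₁ = M₂V₂:
0.27 × 441 = 0.135 × V₂
V₂ = (0.27 × 441) / 0.135 = 882 mL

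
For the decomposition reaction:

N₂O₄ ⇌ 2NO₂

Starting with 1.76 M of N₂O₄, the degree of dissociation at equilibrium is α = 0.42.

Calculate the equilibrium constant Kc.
K_c = 2.1411

x = α·[A]₀ = 0.42 × 1.76 = 0.7392 M dissociated.
At eq: [N₂O₄] = 1.76 − 0.7392 = 1.021 M; [NO₂] = 2x = 1.478 M.
Kc = [NO₂]²/[N₂O₄] = (1.478)²/1.021 = 2.141.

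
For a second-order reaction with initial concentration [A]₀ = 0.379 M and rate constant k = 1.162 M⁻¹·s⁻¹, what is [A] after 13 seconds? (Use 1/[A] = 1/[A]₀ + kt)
0.0564 M

1/[A] = 1/[A]₀ + k·t = 1/0.379 + (1.162)·(13) = 2.6385 + 15.1060 = 17.7445
[A] = 1/17.7445 = 0.0564 M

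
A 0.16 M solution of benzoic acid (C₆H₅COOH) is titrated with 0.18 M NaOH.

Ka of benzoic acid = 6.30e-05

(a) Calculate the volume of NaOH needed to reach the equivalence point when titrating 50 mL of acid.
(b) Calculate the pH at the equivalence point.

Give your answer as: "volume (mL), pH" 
V = 44.4 mL, pH = 8.56

(a) At equivalence: moles acid = moles base.
moles acid = 0.16 × 0.05 = 0.008 mol; V_NaOH = 0.008/0.18 = 0.04444 L = 44.4 mL.
(b) At equivalence, all acid → conjugate base A⁻ at [A⁻] = 0.008/0.09444 = 0.08471 M.
Kb = Kw/Ka = 1.0e-14/6.30e-05 = 1.587e-10; [OH⁻] = √(Kb·[A⁻]) = 3.667e-06; pOH = 5.44; pH = 14 − pOH = 8.56.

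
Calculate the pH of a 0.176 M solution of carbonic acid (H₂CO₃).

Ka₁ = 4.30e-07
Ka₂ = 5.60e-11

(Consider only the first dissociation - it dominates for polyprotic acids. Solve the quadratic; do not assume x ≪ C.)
pH = 3.56

x² + Ka₁·x − Ka₁·C = 0 with Ka₁ = 4.30e-07, C = 0.176.
x = (−Ka₁ + √(Ka₁² + 4·Ka₁·C))/2 = 2.7489e-04 M, so pH = 3.56.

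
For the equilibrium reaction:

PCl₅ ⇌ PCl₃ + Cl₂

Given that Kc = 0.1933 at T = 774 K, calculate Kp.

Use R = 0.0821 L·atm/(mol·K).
K_p = 12.2833

Δn = (moles gaseous products) − (moles gaseous reactants) = 1
T = 774 K; RT = 0.0821 × 774 = 63.5454
Kp = Kc·(RT)^Δn = 0.1933 × (63.5454)^1 = 0.1933 × 63.5454 = 12.2833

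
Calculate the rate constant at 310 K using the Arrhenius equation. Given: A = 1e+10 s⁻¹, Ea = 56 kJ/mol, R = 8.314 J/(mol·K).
3.66e+00 s⁻¹

k = A·exp(-Ea/(R·T)) = 1e+10·exp(-56000/(8.314·310)) = 1e+10·exp(-21.7278) = 1e+10·3.6620e-10 = 3.66e+00 s⁻¹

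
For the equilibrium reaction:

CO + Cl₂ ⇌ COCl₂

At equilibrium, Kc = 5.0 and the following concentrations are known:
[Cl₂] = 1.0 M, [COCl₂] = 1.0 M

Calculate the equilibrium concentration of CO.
[CO] = 0.2000 M

Kc = ([COCl₂]) / ([CO] × [Cl₂]) = 5.0
[CO]^1 = (product terms)/(Kc · other reactant terms) = 1 / (5.0 · 1) = 0.2
[CO] = 0.2000 M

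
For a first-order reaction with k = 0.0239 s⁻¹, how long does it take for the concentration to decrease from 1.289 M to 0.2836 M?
63.35 s

From ln[A] = ln[A]₀ - k·t: t = ln([A]₀/[A])/k = ln(1.289/0.2836)/0.0239 = ln(4.5451)/0.0239 = 1.5141/0.0239 = 63.35 s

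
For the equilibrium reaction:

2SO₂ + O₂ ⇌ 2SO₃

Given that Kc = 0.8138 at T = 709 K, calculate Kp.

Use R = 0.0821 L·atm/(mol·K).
K_p = 0.0140

Δn = (moles gaseous products) − (moles gaseous reactants) = -1
T = 709 K; RT = 0.0821 × 709 = 58.2089
Kp = Kc·(RT)^Δn = 0.8138 × (58.2089)^-1 = 0.8138 × 0.0171795 = 0.0140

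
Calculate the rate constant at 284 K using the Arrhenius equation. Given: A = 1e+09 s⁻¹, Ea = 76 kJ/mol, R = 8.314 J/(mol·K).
1.05e-05 s⁻¹

k = A·exp(-Ea/(R·T)) = 1e+09·exp(-76000/(8.314·284)) = 1e+09·exp(-32.1874) = 1e+09·1.0501e-14 = 1.05e-05 s⁻¹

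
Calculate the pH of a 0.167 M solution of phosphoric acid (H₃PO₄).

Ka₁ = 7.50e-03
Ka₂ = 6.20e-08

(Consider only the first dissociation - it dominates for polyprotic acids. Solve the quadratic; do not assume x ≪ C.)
pH = 1.50

x² + Ka₁·x − Ka₁·C = 0 with Ka₁ = 7.50e-03, C = 0.167.
x = (−Ka₁ + √(Ka₁² + 4·Ka₁·C))/2 = 3.1839e-02 M, so pH = 1.50.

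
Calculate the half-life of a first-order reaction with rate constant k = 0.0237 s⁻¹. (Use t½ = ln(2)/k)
29.25 s

t½ = ln(2)/k = 0.6931/0.0237 = 29.25 s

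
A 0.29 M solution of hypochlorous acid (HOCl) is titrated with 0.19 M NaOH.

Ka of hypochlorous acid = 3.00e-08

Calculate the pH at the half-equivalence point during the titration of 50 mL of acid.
pH = pKa = 7.52

At the half-equivalence point, [HA] = [A⁻], so by Henderson–Hasselbalch pH = pKa + log(1) = pKa.
pKa = −log(3.00e-08) = 7.52.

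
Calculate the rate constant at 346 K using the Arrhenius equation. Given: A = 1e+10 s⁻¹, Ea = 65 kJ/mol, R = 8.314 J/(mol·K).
1.54e+00 s⁻¹

k = A·exp(-Ea/(R·T)) = 1e+10·exp(-65000/(8.314·346)) = 1e+10·exp(-22.5958) = 1e+10·1.5374e-10 = 1.54e+00 s⁻¹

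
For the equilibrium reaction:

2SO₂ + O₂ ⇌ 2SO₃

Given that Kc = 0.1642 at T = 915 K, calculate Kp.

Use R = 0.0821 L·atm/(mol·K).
K_p = 0.0022

Δn = (moles gaseous products) − (moles gaseous reactants) = -1
T = 915 K; RT = 0.0821 × 915 = 75.1215
Kp = Kc·(RT)^Δn = 0.1642 × (75.1215)^-1 = 0.1642 × 0.0133118 = 0.0022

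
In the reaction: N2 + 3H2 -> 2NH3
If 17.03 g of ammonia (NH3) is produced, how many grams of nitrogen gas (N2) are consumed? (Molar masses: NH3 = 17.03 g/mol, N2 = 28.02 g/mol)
Moles of NH3 = 17.03 g ÷ 17.03 g/mol = 1 mol
Mole ratio: 1 mol N2 / 2 mol NH3
Moles of N2 = 1 × (1/2) = 0.5 mol
Mass of N2 = 0.5 mol × 28.02 g/mol = 14.01 g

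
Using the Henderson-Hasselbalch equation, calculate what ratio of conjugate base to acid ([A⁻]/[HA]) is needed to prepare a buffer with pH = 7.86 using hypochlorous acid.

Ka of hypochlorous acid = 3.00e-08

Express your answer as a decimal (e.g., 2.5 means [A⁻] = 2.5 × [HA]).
[A⁻]/[HA] = 2.173

pKa = −log(3.00e-08) = 7.5229. pH = pKa + log([A⁻]/[HA]). 7.86 = 7.5229 + log(ratio). log(ratio) = 7.86 − 7.5229 = 0.3371. ratio = 10^(0.3371) = 2.173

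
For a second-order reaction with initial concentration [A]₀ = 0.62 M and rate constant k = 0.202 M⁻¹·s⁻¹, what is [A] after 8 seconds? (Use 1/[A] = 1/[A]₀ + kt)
0.3097 M

1/[A] = 1/[A]₀ + k·t = 1/0.62 + (0.202)·(8) = 1.6129 + 1.6160 = 3.2289
[A] = 1/3.2289 = 0.3097 M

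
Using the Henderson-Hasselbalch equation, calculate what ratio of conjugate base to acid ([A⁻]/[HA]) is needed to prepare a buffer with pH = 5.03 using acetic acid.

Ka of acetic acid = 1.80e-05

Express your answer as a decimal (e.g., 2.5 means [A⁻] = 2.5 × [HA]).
[A⁻]/[HA] = 1.929

pKa = −log(1.80e-05) = 4.7447. pH = pKa + log([A⁻]/[HA]). 5.03 = 4.7447 + log(ratio). log(ratio) = 5.03 − 4.7447 = 0.2853. ratio = 10^(0.2853) = 1.929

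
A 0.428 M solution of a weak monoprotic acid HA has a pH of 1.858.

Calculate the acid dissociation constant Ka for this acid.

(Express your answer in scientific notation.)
K_a = 4.64e-04

[H⁺] = 10^(−pH) = 10^(−1.858) = 1.387e-02 M. For HA ⇌ H⁺ + A⁻, Ka = x²/(C − x) = (1.387e-02)²/(0.428 − 1.387e-02) = 4.64e-04.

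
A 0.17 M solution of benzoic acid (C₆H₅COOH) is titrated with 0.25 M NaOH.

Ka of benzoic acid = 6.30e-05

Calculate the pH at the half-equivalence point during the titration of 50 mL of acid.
pH = pKa = 4.20

At the half-equivalence point, [HA] = [A⁻], so by Henderson–Hasselbalch pH = pKa + log(1) = pKa.
pKa = −log(6.30e-05) = 4.20.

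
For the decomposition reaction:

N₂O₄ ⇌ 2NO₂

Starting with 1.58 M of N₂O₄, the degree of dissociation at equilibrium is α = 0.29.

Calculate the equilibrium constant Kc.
K_c = 0.7486

x = α·[A]₀ = 0.29 × 1.58 = 0.4582 M dissociated.
At eq: [N₂O₄] = 1.58 − 0.4582 = 1.122 M; [NO₂] = 2x = 0.9164 M.
Kc = [NO₂]²/[N₂O₄] = (0.9164)²/1.122 = 0.7486.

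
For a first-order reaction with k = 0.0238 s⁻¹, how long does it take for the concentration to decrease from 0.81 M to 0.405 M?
29.12 s

From ln[A] = ln[A]₀ - k·t: t = ln([A]₀/[A])/k = ln(0.81/0.405)/0.0238 = ln(2.0000)/0.0238 = 0.6931/0.0238 = 29.12 s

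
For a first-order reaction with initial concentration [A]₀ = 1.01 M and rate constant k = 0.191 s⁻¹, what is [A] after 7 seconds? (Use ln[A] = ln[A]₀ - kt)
0.2653 M

ln[A] = ln[A]₀ - k·t = ln(1.01) - (0.191)·(7) = 0.0100 - 1.3370 = -1.3270
[A] = e^(-1.3270) = 0.2653 M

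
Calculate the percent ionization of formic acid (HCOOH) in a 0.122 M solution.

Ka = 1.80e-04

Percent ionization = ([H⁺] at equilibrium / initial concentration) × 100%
Percent ionization = 3.77%

Let x = [H⁺]. Ka = x²/(C - x) ⇒ x² + (1.80e-04)x - (1.80e-04)(0.122) = 0. x = 4.5970e-03. Percent = (4.5970e-03/0.122) × 100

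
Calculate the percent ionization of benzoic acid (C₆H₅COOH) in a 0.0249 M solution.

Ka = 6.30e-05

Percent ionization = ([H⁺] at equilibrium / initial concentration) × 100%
Percent ionization = 4.91%

Let x = [H⁺]. Ka = x²/(C - x) ⇒ x² + (6.30e-05)x - (6.30e-05)(0.0249) = 0. x = 1.2214e-03. Percent = (1.2214e-03/0.0249) × 100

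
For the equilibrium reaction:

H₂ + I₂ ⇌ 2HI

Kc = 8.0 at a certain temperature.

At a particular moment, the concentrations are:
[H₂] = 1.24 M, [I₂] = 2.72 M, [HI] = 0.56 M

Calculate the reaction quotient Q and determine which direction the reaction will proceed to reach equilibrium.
Q = 0.093, Q < K, reaction proceeds forward (toward products)

Q = ([HI]^2) / ([H₂] × [I₂])
  = ((0.56)^2) / ((1.24)·(2.72)) = 0.3136/3.3728 = 0.09298
Since Q = 0.09298 < Kc = 8.0, the reaction proceeds forward (toward products) to reach equilibrium.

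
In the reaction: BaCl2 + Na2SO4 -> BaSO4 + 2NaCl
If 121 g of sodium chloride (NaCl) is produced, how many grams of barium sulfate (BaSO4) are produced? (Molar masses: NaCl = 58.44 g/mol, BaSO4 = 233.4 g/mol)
Moles of NaCl = 121 g ÷ 58.44 g/mol = 2.0705 mol
Mole ratio: 1 mol BaSO4 / 2 mol NaCl
Moles of BaSO4 = 2.0705 × (1/2) = 1.03525 mol
Mass of BaSO4 = 1.03525 mol × 233.4 g/mol = 241.6 g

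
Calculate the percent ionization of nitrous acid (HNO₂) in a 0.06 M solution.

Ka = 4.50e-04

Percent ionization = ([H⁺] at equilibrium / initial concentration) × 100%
Percent ionization = 8.29%

Let x = [H⁺]. Ka = x²/(C - x) ⇒ x² + (4.50e-04)x - (4.50e-04)(0.06) = 0. x = 4.9760e-03. Percent = (4.9760e-03/0.06) × 100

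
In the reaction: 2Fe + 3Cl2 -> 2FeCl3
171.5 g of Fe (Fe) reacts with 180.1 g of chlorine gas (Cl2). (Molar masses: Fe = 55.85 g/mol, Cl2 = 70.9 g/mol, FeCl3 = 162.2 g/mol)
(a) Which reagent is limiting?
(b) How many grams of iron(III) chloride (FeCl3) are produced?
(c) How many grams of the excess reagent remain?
(a) Cl2, (b) 274.7 g, (c) 76.92 g

Moles of Fe = 171.5 g ÷ 55.85 g/mol = 3.07073 mol
Moles of Cl2 = 180.1 g ÷ 70.9 g/mol = 2.5402 mol
Moles ÷ coefficient: Fe: 3.07073/2 = 1.535, Cl2: 2.5402/3 = 0.8467
(a) Cl2 has the smaller value, so Cl2 is the limiting reagent.
(b) Moles of FeCl3 = 2.5402 mol Cl2 × (2/3) = 1.69346 mol; mass = 1.69346 mol × 162.2 g/mol = 274.7 g
(c) Fe consumed = 2.5402 × (2/3) = 1.69346 mol; remaining = 3.07073 − 1.69346 = 1.37726 mol; mass = 1.37726 mol × 55.85 g/mol = 76.92 g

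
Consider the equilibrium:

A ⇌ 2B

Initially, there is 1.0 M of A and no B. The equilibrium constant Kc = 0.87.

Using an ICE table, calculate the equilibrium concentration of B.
[B] = 0.740 M

ICE: [A] = 1.0 − x, [B] = 2x.
Kc = (2x)²/(1.0 − x) = 0.87 ⇒ 4x² + 0.87x − 0.87 = 0.
x = (−0.87 + √(0.87² + 4·4·0.87))/(2·4) = (−0.87 + √14.677)/8 = 0.37013.
[B] = 2x = 0.740 M.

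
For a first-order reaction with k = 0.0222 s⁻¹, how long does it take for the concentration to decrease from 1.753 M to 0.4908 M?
57.34 s

From ln[A] = ln[A]₀ - k·t: t = ln([A]₀/[A])/k = ln(1.753/0.4908)/0.0222 = ln(3.5717)/0.0222 = 1.2730/0.0222 = 57.34 s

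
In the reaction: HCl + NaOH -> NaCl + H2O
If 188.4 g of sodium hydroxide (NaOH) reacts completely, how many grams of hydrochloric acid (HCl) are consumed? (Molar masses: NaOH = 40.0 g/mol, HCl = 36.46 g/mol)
Moles of NaOH = 188.4 g ÷ 40.0 g/mol = 4.71 mol
Mole ratio: 1 mol HCl / 1 mol NaOH
Moles of HCl = 4.71 × (1/1) = 4.71 mol
Mass of HCl = 4.71 mol × 36.46 g/mol = 171.7 g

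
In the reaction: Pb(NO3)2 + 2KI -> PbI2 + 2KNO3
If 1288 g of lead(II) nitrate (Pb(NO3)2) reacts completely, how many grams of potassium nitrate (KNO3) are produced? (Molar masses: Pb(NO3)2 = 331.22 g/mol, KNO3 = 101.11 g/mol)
Moles of Pb(NO3)2 = 1288 g ÷ 331.22 g/mol = 3.88865 mol
Mole ratio: 2 mol KNO3 / 1 mol Pb(NO3)2
Moles of KNO3 = 3.88865 × (2/1) = 7.77731 mol
Mass of KNO3 = 7.77731 mol × 101.11 g/mol = 786.4 g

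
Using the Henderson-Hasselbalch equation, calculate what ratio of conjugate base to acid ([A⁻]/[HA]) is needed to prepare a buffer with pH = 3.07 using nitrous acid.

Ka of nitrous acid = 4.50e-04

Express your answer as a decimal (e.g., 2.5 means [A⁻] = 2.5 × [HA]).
[A⁻]/[HA] = 0.529

pKa = −log(4.50e-04) = 3.3468. pH = pKa + log([A⁻]/[HA]). 3.07 = 3.3468 + log(ratio). log(ratio) = 3.07 − 3.3468 = -0.2768. ratio = 10^(-0.2768) = 0.529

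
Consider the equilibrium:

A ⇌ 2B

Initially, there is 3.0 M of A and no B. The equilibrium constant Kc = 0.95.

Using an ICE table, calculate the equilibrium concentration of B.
[B] = 1.467 M

ICE: [A] = 3.0 − x, [B] = 2x.
Kc = (2x)²/(3.0 − x) = 0.95 ⇒ 4x² + 0.95x − 2.85 = 0.
x = (−0.95 + √(0.95² + 4·4·2.85))/(2·4) = (−0.95 + √46.502)/8 = 0.73366.
[B] = 2x = 1.467 M.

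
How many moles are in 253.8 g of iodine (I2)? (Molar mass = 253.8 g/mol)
Moles = 253.8 g ÷ 253.8 g/mol = 1 mol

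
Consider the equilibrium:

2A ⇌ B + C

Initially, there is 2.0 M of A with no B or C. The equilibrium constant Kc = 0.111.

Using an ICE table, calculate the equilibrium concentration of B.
[B] = 0.400 M

ICE: [A] = 2.0 − 2x, [B] = [C] = x.
Kc = x²/(2.0 − 2x)² = 0.111 ⇒ √Kc = x/(2.0 − 2x).
x = √0.111·2.0/(1 + 2√0.111) = 0.33317·2.0/1.6663 = 0.39988.
[B] = x = 0.400 M.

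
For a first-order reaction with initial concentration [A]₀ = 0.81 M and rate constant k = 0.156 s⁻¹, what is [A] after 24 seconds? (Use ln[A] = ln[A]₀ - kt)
0.0192 M

ln[A] = ln[A]₀ - k·t = ln(0.81) - (0.156)·(24) = -0.2107 - 3.7440 = -3.9547
[A] = e^(-3.9547) = 0.0192 M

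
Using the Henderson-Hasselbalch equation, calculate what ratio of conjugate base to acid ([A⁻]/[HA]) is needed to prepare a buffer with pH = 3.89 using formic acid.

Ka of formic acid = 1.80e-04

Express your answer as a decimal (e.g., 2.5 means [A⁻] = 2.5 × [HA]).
[A⁻]/[HA] = 1.397

pKa = −log(1.80e-04) = 3.7447. pH = pKa + log([A⁻]/[HA]). 3.89 = 3.7447 + log(ratio). log(ratio) = 3.89 − 3.7447 = 0.1453. ratio = 10^(0.1453) = 1.397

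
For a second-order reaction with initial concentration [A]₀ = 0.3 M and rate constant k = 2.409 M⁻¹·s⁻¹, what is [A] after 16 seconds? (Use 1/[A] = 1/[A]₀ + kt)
0.0239 M

1/[A] = 1/[A]₀ + k·t = 1/0.3 + (2.409)·(16) = 3.3333 + 38.5440 = 41.8773
[A] = 1/41.8773 = 0.0239 M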